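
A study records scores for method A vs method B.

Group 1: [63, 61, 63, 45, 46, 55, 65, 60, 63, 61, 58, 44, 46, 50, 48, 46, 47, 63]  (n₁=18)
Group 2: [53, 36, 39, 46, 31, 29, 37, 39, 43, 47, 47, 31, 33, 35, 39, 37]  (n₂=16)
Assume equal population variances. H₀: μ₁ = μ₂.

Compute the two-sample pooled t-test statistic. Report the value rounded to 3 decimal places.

x̄₁=54.667, s₁=7.904, n₁=18
x̄₂=38.875, s₂=6.761, n₂=16
s_p² = [17·7.904² + 15·6.761²]/32 = 54.6172
SE = √(s_p²·(1/18+1/16)) = 2.5393
t = (54.667−38.875)/2.5393 = 6.2190
df = 32

test statistic = 6.219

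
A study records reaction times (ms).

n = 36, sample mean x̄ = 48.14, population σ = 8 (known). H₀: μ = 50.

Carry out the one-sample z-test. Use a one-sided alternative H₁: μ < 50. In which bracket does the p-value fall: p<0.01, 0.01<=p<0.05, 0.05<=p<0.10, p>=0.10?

SE = σ/√n = 8/√36 = 1.3333
z = (x̄−μ₀)/SE = (48.14−50)/1.3333 = -1.3950
p-value (one-sided, H₁ less) = 0.08151
→ bracket: 0.05<=p<0.10

p-value bracket: 0.05<=p<0.10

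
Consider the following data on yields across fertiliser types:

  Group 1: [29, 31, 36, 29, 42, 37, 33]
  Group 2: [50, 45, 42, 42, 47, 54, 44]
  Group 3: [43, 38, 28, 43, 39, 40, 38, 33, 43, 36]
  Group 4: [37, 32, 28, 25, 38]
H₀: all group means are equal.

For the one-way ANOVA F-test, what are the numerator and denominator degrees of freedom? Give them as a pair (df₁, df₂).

degrees of freedom = [3, 25]

k = 4 groups, N = 29 total
df = (k−1, N−k) = (4−1, 29−4) = (3, 25)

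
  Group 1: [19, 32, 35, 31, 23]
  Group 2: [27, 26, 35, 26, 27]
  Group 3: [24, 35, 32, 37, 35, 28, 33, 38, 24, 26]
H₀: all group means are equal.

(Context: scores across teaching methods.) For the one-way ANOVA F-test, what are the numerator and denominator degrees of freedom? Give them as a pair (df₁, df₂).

degrees of freedom = [2, 17]

k = 3 groups, N = 20 total
df = (k−1, N−k) = (3−1, 20−3) = (2, 17)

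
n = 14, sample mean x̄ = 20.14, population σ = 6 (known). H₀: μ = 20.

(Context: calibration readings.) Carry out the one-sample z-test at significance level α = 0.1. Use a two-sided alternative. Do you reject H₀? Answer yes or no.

SE = σ/√n = 6/√14 = 1.6036
z = (x̄−μ₀)/SE = (20.14−20)/1.6036 = 0.0873
p-value (two-sided) = 0.93043
At α=0.1: p ≥ α → fail to reject H₀

reject H₀: no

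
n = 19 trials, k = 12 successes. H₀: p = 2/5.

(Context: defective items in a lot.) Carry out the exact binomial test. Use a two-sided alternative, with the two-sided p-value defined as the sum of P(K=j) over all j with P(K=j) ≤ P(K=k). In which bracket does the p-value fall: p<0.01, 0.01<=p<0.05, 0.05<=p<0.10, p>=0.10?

Exact binomial: n=19, k=12, p₀=2/5=0.4000
P(X=j) = C(n,j)·p₀^j·(1−p₀)^(n−j); p = Σ P(X=j) over j with P(X=j) ≤ P(X=12)
p-value (two-sided) = 0.05819
→ bracket: 0.05<=p<0.10

p-value bracket: 0.05<=p<0.10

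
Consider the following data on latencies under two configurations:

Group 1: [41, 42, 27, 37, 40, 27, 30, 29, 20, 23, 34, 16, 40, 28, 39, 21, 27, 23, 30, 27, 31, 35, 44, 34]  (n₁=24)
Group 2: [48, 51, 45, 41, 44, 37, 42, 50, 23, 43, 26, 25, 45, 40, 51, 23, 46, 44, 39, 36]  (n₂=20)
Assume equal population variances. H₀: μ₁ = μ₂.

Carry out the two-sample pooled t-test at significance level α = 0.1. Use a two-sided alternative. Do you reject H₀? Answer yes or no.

x̄₁=31.042, s₁=7.630, n₁=24
x̄₂=39.950, s₂=9.070, n₂=20
s_p² = [23·7.630² + 19·9.070²]/42 = 69.0931
SE = √(s_p²·(1/24+1/20)) = 2.5167
t = (31.042−39.950)/2.5167 = -3.5398
df = 42
p-value (two-sided) = 0.00099
At α=0.1: p < α → reject H₀

reject H₀: yes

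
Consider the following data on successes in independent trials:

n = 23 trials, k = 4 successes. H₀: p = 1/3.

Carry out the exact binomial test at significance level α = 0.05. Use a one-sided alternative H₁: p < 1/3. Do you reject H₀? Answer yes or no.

Exact binomial: n=23, k=4, p₀=1/3=0.3333
P(X≤4) from Σ C(n,i)·p₀^i·(1−p₀)^(n−i)
p-value (one-sided, H₁ less) = 0.07579
At α=0.05: p ≥ α → fail to reject H₀

reject H₀: no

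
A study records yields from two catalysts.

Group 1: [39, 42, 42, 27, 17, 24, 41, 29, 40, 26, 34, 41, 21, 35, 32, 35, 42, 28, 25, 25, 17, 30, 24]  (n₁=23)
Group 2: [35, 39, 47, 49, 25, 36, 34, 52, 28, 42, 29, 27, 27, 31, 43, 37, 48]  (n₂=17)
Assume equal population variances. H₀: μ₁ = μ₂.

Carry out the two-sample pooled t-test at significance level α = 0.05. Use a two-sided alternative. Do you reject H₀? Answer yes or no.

reject H₀: yes

x̄₁=31.130, s₁=8.165, n₁=23
x̄₂=37.000, s₂=8.639, n₂=17
s_p² = [22·8.165² + 16·8.639²]/38 = 70.0160
SE = √(s_p²·(1/23+1/17)) = 2.6763
t = (31.130−37.000)/2.6763 = -2.1931
df = 38
p-value (two-sided) = 0.03449
At α=0.05: p < α → reject H₀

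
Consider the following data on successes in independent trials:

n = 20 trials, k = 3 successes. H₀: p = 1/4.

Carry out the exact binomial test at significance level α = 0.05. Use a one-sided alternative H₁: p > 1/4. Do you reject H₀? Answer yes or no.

Exact binomial: n=20, k=3, p₀=1/4=0.2500
P(X≥3) from Σ C(n,i)·p₀^i·(1−p₀)^(n−i)
p-value (one-sided, H₁ greater) = 0.90874
At α=0.05: p ≥ α → fail to reject H₀

reject H₀: no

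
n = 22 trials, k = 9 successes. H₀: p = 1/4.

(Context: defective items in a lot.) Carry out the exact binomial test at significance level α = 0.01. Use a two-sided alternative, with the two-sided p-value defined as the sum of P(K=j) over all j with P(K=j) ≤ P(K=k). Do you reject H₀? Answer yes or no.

Exact binomial: n=22, k=9, p₀=1/4=0.2500
P(X=j) = C(n,j)·p₀^j·(1−p₀)^(n−j); p = Σ P(X=j) over j with P(X=j) ≤ P(X=9)
p-value (two-sided) = 0.08945
At α=0.01: p ≥ α → fail to reject H₀

reject H₀: no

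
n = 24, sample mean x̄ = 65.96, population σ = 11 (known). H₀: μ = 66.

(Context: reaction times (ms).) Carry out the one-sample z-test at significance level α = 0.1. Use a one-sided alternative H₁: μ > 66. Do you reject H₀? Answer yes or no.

reject H₀: no

SE = σ/√n = 11/√24 = 2.2454
z = (x̄−μ₀)/SE = (65.96−66)/2.2454 = -0.0178
p-value (one-sided, H₁ greater) = 0.50711
At α=0.1: p ≥ α → fail to reject H₀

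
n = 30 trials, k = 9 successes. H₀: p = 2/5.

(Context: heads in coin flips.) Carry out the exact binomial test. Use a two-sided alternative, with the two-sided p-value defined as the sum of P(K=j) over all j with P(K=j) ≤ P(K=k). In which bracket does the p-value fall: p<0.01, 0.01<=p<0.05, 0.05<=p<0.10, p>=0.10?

p-value bracket: p>=0.10

Exact binomial: n=30, k=9, p₀=2/5=0.4000
P(X=j) = C(n,j)·p₀^j·(1−p₀)^(n−j); p = Σ P(X=j) over j with P(X=j) ≤ P(X=9)
p-value (two-sided) = 0.35166
→ bracket: p>=0.10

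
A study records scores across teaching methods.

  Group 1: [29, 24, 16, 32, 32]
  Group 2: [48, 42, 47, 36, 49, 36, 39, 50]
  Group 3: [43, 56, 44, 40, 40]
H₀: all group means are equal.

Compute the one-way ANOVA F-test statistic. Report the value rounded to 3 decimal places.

test statistic = 13.522

Group means [26.60, 43.38, 44.60], grand mean 39.056
SSB = Σnᵢ(x̄ᵢ−x̄)² = 1078.669; SSW = ΣΣ(x−x̄ᵢ)² = 598.275
MSB = 1078.669/2 = 539.3347; MSW = 598.275/15 = 39.8850
F = MSB/MSW = 13.5222
df = (2, 15)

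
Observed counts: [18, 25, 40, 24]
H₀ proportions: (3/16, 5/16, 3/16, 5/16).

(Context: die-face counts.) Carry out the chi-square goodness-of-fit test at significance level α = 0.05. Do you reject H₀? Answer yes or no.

n = 107; E_i = n·p_i = [20.06, 33.44, 20.06, 33.44]
χ² = (18−20.06)²/20.06 + (25−33.44)²/33.44 + (40−20.06)²/20.06 + (24−33.44)²/33.44 = 24.8181
df = 3
p-value (upper-tail) = 0.00002
At α=0.05: p < α → reject H₀

reject H₀: yes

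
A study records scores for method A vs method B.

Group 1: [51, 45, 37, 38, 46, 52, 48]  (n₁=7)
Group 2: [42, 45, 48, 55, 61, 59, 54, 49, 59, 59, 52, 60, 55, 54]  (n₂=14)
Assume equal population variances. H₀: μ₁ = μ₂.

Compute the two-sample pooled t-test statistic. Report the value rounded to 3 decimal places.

x̄₁=45.286, s₁=5.880, n₁=7
x̄₂=53.714, s₂=5.889, n₂=14
s_p² = [6·5.880² + 13·5.889²]/19 = 34.6466
SE = √(s_p²·(1/7+1/14)) = 2.7248
t = (45.286−53.714)/2.7248 = -3.0933
df = 19

test statistic = -3.093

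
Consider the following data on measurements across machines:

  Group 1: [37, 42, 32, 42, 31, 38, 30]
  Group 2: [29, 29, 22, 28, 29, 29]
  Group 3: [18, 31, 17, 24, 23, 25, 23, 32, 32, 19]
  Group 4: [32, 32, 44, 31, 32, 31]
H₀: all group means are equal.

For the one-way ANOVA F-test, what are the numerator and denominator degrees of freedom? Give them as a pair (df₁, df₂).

k = 4 groups, N = 29 total
df = (k−1, N−k) = (4−1, 29−4) = (3, 25)

degrees of freedom = [3, 25]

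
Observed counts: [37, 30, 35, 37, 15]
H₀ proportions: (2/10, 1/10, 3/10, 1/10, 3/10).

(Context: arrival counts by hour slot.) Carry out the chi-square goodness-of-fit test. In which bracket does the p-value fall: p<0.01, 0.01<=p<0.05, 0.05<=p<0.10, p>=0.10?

n = 154; E_i = n·p_i = [30.80, 15.40, 46.20, 15.40, 46.20]
χ² = (37−30.80)²/30.80 + (30−15.40)²/15.40 + (35−46.20)²/46.20 + (37−15.40)²/15.40 + (15−46.20)²/46.20 = 69.1710
df = 4
p-value (upper-tail) = 0.00000
→ bracket: p<0.01

p-value bracket: p<0.01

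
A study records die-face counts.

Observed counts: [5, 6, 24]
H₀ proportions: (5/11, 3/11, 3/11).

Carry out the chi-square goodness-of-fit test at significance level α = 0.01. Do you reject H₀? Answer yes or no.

reject H₀: yes

n = 35; E_i = n·p_i = [15.91, 9.55, 9.55]
χ² = (5−15.91)²/15.91 + (6−9.55)²/9.55 + (24−9.55)²/9.55 = 30.6857
df = 2
p-value (upper-tail) = 0.00000
At α=0.01: p < α → reject H₀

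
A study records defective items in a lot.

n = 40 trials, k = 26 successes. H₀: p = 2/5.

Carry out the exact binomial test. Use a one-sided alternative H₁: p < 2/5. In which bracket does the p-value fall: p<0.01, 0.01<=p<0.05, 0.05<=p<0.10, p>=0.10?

Exact binomial: n=40, k=26, p₀=2/5=0.4000
P(X≤26) from Σ C(n,i)·p₀^i·(1−p₀)^(n−i)
p-value (one-sided, H₁ less) = 0.99960
→ bracket: p>=0.10

p-value bracket: p>=0.10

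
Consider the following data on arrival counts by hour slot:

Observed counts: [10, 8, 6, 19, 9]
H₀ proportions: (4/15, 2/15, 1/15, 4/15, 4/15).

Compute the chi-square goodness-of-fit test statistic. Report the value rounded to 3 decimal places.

n = 52; E_i = n·p_i = [13.87, 6.93, 3.47, 13.87, 13.87]
χ² = (10−13.87)²/13.87 + (8−6.93)²/6.93 + (6−3.47)²/3.47 + (19−13.87)²/13.87 + (9−13.87)²/13.87 = 6.7019
df = 4

test statistic = 6.702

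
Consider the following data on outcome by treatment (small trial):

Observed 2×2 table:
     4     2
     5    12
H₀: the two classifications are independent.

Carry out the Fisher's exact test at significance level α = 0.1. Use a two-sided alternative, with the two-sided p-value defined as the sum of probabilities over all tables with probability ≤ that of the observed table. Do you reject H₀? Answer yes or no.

Margins: r₁=6, r₂=17, c₁=9, c₂=14, n=23
p_obs = C(6,4)·C(17,5)/C(23,9); sum pmf over tables with pmf ≤ p_obs
p-value (two-sided) = 0.16164
At α=0.1: p ≥ α → fail to reject H₀

reject H₀: no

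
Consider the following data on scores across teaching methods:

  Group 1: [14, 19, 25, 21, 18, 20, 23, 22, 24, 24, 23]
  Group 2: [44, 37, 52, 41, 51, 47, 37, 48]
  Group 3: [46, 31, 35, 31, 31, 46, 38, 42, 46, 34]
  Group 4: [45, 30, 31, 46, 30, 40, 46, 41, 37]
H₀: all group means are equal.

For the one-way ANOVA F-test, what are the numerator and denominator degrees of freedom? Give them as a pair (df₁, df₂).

k = 4 groups, N = 38 total
df = (k−1, N−k) = (4−1, 38−4) = (3, 34)

degrees of freedom = [3, 34]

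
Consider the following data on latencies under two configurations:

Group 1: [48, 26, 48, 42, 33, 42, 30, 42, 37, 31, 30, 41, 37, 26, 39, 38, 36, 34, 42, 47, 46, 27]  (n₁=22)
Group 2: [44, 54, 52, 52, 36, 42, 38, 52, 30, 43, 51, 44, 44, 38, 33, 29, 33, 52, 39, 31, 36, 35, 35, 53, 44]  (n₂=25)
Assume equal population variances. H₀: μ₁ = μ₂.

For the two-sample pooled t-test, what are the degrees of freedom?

df = n₁ + n₂ − 2 = 22 + 25 − 2 = 45

degrees of freedom = 45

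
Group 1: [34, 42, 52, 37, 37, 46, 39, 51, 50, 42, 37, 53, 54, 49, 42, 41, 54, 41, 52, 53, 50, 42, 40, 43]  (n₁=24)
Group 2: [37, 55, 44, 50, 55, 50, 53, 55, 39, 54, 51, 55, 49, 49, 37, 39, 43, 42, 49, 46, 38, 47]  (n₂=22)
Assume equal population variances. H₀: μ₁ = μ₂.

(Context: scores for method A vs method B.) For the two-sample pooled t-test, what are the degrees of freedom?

df = n₁ + n₂ − 2 = 24 + 22 − 2 = 44

degrees of freedom = 44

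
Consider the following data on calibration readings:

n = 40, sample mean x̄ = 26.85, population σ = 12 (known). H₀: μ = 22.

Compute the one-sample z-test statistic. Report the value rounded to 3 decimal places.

test statistic = 2.556

SE = σ/√n = 12/√40 = 1.8974
z = (x̄−μ₀)/SE = (26.85−22)/1.8974 = 2.5562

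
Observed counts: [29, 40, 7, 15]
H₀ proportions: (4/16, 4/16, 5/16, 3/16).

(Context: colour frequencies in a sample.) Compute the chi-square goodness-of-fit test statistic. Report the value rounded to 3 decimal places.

n = 91; E_i = n·p_i = [22.75, 22.75, 28.44, 17.06]
χ² = (29−22.75)²/22.75 + (40−22.75)²/22.75 + (7−28.44)²/28.44 + (15−17.06)²/17.06 = 31.2066
df = 3

test statistic = 31.207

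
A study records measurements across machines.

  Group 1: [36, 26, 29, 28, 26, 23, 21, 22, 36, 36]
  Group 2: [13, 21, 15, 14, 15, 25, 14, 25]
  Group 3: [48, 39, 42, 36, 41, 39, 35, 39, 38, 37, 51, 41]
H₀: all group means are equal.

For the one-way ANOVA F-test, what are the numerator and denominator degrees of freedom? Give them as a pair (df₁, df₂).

k = 3 groups, N = 30 total
df = (k−1, N−k) = (3−1, 30−3) = (2, 27)

degrees of freedom = [2, 27]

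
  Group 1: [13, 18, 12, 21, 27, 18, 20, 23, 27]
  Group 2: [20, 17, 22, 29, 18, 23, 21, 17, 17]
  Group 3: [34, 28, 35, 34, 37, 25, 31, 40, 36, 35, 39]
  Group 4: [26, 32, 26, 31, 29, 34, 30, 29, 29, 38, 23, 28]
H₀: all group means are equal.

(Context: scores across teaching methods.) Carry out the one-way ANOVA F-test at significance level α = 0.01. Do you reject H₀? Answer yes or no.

Group means [19.89, 20.44, 34.00, 29.58], grand mean 26.634
SSB = Σnᵢ(x̄ᵢ−x̄)² = 1455.484; SSW = ΣΣ(x−x̄ᵢ)² = 726.028
MSB = 1455.484/3 = 485.1615; MSW = 726.028/37 = 19.6224
F = MSB/MSW = 24.7249
df = (3, 37)
p-value (upper-tail) = 0.00000
At α=0.01: p < α → reject H₀

reject H₀: yes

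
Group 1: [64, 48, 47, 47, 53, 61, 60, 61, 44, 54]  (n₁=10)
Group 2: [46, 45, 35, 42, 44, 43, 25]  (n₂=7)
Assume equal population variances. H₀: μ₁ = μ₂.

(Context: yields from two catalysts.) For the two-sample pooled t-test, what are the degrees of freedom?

df = n₁ + n₂ − 2 = 10 + 7 − 2 = 15

degrees of freedom = 15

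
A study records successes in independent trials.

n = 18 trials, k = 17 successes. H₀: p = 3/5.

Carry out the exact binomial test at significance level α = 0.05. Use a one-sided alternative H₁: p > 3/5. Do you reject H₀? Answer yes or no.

reject H₀: yes

Exact binomial: n=18, k=17, p₀=3/5=0.6000
P(X≥17) from Σ C(n,i)·p₀^i·(1−p₀)^(n−i)
p-value (one-sided, H₁ greater) = 0.00132
At α=0.05: p < α → reject H₀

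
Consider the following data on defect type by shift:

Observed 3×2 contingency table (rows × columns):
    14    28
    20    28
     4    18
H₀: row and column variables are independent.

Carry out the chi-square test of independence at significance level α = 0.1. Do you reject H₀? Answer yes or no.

reject H₀: no

Row totals [42, 48, 22], col totals [38, 74], n=112
χ² = (14−14.25)²/14.25 + (28−27.75)²/27.75 + (20−16.29)²/16.29 + (28−31.71)²/31.71 + (4−7.46)²/7.46 + (18−14.54)²/14.54 = 3.7222
df = 2
p-value (upper-tail) = 0.15550
At α=0.1: p ≥ α → fail to reject H₀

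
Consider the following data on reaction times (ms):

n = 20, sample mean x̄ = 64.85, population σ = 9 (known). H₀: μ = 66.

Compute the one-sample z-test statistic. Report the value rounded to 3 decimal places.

test statistic = -0.571

SE = σ/√n = 9/√20 = 2.0125
z = (x̄−μ₀)/SE = (64.85−66)/2.0125 = -0.5714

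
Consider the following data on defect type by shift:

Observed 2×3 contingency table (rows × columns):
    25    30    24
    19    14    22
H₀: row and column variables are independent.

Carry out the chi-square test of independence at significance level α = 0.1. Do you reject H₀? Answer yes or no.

Row totals [79, 55], col totals [44, 44, 46], n=134
χ² = (25−25.94)²/25.94 + (30−25.94)²/25.94 + (24−27.12)²/27.12 + (19−18.06)²/18.06 + (14−18.06)²/18.06 + (22−18.88)²/18.88 = 2.5052
df = 2
p-value (upper-tail) = 0.28576
At α=0.1: p ≥ α → fail to reject H₀

reject H₀: no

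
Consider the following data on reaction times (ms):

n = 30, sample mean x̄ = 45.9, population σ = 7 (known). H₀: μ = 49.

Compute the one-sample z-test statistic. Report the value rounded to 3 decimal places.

test statistic = -2.426

SE = σ/√n = 7/√30 = 1.2780
z = (x̄−μ₀)/SE = (45.9−49)/1.2780 = -2.4256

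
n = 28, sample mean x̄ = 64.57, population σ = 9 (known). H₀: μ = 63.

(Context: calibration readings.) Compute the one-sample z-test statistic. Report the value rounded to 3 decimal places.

SE = σ/√n = 9/√28 = 1.7008
z = (x̄−μ₀)/SE = (64.57−63)/1.7008 = 0.9231

test statistic = 0.923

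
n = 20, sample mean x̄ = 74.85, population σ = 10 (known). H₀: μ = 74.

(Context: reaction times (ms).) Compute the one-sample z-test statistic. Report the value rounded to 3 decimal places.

test statistic = 0.380

SE = σ/√n = 10/√20 = 2.2361
z = (x̄−μ₀)/SE = (74.85−74)/2.2361 = 0.3801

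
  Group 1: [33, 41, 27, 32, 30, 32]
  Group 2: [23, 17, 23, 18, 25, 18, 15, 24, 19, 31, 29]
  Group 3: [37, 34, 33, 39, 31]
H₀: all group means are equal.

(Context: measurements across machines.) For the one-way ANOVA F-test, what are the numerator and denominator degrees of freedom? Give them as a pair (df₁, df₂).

k = 3 groups, N = 22 total
df = (k−1, N−k) = (3−1, 22−3) = (2, 19)

degrees of freedom = [2, 19]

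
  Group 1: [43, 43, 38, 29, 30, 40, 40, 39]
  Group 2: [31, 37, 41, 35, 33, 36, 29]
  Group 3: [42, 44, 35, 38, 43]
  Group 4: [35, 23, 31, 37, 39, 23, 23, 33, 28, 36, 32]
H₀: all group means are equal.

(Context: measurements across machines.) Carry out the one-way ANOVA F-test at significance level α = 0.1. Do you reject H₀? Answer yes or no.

Group means [37.75, 34.57, 40.40, 30.91], grand mean 35.032
SSB = Σnᵢ(x̄ᵢ−x̄)² = 391.644; SSW = ΣΣ(x−x̄ᵢ)² = 703.323
MSB = 391.644/3 = 130.5481; MSW = 703.323/27 = 26.0490
F = MSB/MSW = 5.0116
df = (3, 27)
p-value (upper-tail) = 0.00685
At α=0.1: p < α → reject H₀

reject H₀: yes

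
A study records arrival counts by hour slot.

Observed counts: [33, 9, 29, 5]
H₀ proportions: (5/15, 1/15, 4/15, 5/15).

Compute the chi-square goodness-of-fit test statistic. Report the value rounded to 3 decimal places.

test statistic = 25.457

n = 76; E_i = n·p_i = [25.33, 5.07, 20.27, 25.33]
χ² = (33−25.33)²/25.33 + (9−5.07)²/5.07 + (29−20.27)²/20.27 + (5−25.33)²/25.33 = 25.4572
df = 3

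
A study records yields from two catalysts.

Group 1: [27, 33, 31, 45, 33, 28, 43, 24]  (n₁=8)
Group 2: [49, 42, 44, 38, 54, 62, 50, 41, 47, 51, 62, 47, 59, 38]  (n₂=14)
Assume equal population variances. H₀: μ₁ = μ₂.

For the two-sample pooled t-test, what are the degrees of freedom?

df = n₁ + n₂ − 2 = 8 + 14 − 2 = 20

degrees of freedom = 20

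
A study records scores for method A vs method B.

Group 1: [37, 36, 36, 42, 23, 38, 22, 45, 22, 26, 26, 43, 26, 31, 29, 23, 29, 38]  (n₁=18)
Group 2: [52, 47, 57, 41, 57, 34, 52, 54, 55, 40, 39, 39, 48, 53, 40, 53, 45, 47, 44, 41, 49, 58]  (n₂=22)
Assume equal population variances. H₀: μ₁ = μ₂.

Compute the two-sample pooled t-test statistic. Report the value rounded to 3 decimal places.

x̄₁=31.778, s₁=7.697, n₁=18
x̄₂=47.500, s₂=7.022, n₂=22
s_p² = [17·7.697² + 21·7.022²]/38 = 53.7529
SE = √(s_p²·(1/18+1/22)) = 2.3301
t = (31.778−47.500)/2.3301 = -6.7473
df = 38

test statistic = -6.747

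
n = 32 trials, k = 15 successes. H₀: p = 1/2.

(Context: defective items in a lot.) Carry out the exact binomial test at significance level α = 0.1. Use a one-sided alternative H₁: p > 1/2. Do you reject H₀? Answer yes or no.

Exact binomial: n=32, k=15, p₀=1/2=0.5000
P(X≥15) from Σ C(n,i)·p₀^i·(1−p₀)^(n−i)
p-value (one-sided, H₁ greater) = 0.70169
At α=0.1: p ≥ α → fail to reject H₀

reject H₀: no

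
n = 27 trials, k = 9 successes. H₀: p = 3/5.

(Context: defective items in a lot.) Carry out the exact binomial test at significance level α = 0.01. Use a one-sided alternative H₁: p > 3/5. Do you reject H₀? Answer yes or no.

reject H₀: no

Exact binomial: n=27, k=9, p₀=3/5=0.6000
P(X≥9) from Σ C(n,i)·p₀^i·(1−p₀)^(n−i)
p-value (one-sided, H₁ greater) = 0.99863
At α=0.01: p ≥ α → fail to reject H₀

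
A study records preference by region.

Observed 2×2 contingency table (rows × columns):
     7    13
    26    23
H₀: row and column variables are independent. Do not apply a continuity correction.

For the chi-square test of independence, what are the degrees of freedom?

degrees of freedom = 1

df = (r−1)(c−1) = (2−1)·(2−1) = 1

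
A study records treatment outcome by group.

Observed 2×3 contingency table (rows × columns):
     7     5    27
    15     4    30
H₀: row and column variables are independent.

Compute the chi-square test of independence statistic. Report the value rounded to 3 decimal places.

Row totals [39, 49], col totals [22, 9, 57], n=88
χ² = (7−9.75)²/9.75 + (5−3.99)²/3.99 + (27−25.26)²/25.26 + (15−12.25)²/12.25 + (4−5.01)²/5.01 + (30−31.74)²/31.74 = 2.0684
df = 2

test statistic = 2.068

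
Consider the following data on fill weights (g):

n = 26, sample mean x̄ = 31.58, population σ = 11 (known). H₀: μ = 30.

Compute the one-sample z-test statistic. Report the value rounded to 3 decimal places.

test statistic = 0.732

SE = σ/√n = 11/√26 = 2.1573
z = (x̄−μ₀)/SE = (31.58−30)/2.1573 = 0.7324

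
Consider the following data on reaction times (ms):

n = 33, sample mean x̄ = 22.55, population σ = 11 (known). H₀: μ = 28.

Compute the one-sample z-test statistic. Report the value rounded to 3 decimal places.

SE = σ/√n = 11/√33 = 1.9149
z = (x̄−μ₀)/SE = (22.55−28)/1.9149 = -2.8462

test statistic = -2.846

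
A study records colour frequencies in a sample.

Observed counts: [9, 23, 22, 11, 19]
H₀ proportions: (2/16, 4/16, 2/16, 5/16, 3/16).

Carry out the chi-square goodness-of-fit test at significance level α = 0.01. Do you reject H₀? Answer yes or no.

n = 84; E_i = n·p_i = [10.50, 21.00, 10.50, 26.25, 15.75]
χ² = (9−10.50)²/10.50 + (23−21.00)²/21.00 + (22−10.50)²/10.50 + (11−26.25)²/26.25 + (19−15.75)²/15.75 = 22.5302
df = 4
p-value (upper-tail) = 0.00016
At α=0.01: p < α → reject H₀

reject H₀: yes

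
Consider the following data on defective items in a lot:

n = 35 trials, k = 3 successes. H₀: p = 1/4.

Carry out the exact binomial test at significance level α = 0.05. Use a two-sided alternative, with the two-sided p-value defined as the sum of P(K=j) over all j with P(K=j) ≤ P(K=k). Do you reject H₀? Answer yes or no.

Exact binomial: n=35, k=3, p₀=1/4=0.2500
P(X=j) = C(n,j)·p₀^j·(1−p₀)^(n−j); p = Σ P(X=j) over j with P(X=j) ≤ P(X=3)
p-value (two-sided) = 0.02939
At α=0.05: p < α → reject H₀

reject H₀: yes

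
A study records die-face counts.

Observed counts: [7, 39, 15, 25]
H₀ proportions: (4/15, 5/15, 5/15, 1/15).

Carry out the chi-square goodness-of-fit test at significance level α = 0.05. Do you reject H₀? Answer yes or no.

reject H₀: yes

n = 86; E_i = n·p_i = [22.93, 28.67, 28.67, 5.73]
χ² = (7−22.93)²/22.93 + (39−28.67)²/28.67 + (15−28.67)²/28.67 + (25−5.73)²/5.73 = 86.0552
df = 3
p-value (upper-tail) = 0.00000
At α=0.05: p < α → reject H₀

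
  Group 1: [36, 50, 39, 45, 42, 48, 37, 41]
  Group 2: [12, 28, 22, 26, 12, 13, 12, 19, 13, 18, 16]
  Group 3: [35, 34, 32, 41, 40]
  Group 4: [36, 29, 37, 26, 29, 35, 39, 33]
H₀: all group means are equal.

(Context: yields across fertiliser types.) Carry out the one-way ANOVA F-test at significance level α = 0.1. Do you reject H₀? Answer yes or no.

reject H₀: yes

Group means [42.25, 17.36, 36.40, 33.00], grand mean 30.469
SSB = Σnᵢ(x̄ᵢ−x̄)² = 3226.723; SSW = ΣΣ(x−x̄ᵢ)² = 725.245
MSB = 3226.723/3 = 1075.5744; MSW = 725.245/28 = 25.9016
F = MSB/MSW = 41.5254
df = (3, 28)
p-value (upper-tail) = 0.00000
At α=0.1: p < α → reject H₀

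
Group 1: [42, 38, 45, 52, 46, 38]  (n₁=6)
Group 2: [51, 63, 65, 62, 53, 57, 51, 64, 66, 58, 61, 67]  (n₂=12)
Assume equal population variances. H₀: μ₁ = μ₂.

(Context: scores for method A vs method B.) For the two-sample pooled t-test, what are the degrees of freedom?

degrees of freedom = 16

df = n₁ + n₂ − 2 = 6 + 12 − 2 = 16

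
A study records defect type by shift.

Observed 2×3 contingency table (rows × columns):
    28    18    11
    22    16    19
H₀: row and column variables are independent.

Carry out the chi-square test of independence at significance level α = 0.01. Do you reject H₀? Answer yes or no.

Row totals [57, 57], col totals [50, 34, 30], n=114
χ² = (28−25.00)²/25.00 + (18−17.00)²/17.00 + (11−15.00)²/15.00 + (22−25.00)²/25.00 + (16−17.00)²/17.00 + (19−15.00)²/15.00 = 2.9710
df = 2
p-value (upper-tail) = 0.22639
At α=0.01: p ≥ α → fail to reject H₀

reject H₀: no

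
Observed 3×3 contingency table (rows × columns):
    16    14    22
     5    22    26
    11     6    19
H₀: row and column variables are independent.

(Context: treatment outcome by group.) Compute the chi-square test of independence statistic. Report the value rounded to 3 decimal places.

Row totals [52, 53, 36], col totals [32, 42, 67], n=141
χ² = (16−11.80)²/11.80 + (14−15.49)²/15.49 + (22−24.71)²/24.71 + (5−12.03)²/12.03 + (22−15.79)²/15.79 + (26−25.18)²/25.18 + (11−8.17)²/8.17 + (6−10.72)²/10.72 + (19−17.11)²/17.11 = 11.7824
df = 4

test statistic = 11.782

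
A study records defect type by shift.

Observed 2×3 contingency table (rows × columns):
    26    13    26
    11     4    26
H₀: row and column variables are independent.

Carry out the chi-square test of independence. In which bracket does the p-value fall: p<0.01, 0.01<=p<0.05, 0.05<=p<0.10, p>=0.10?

p-value bracket: 0.05<=p<0.10

Row totals [65, 41], col totals [37, 17, 52], n=106
χ² = (26−22.69)²/22.69 + (13−10.42)²/10.42 + (26−31.89)²/31.89 + (11−14.31)²/14.31 + (4−6.58)²/6.58 + (26−20.11)²/20.11 = 5.7042
df = 2
p-value (upper-tail) = 0.05772
→ bracket: 0.05<=p<0.10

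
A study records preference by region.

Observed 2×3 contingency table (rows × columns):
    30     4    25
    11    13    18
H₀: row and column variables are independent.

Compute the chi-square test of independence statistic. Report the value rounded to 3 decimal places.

Row totals [59, 42], col totals [41, 17, 43], n=101
χ² = (30−23.95)²/23.95 + (4−9.93)²/9.93 + (25−25.12)²/25.12 + (11−17.05)²/17.05 + (13−7.07)²/7.07 + (18−17.88)²/17.88 = 12.1932
df = 2

test statistic = 12.193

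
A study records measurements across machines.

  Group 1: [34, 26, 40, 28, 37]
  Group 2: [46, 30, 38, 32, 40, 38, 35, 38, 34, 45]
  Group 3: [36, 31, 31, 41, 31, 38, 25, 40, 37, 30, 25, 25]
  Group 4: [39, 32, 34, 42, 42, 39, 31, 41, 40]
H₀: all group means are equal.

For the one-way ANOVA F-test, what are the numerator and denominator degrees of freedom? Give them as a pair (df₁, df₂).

degrees of freedom = [3, 32]

k = 4 groups, N = 36 total
df = (k−1, N−k) = (4−1, 36−4) = (3, 32)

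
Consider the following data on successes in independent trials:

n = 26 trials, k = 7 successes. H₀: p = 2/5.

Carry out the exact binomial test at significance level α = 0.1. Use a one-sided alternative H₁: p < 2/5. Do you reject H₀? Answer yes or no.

reject H₀: no

Exact binomial: n=26, k=7, p₀=2/5=0.4000
P(X≤7) from Σ C(n,i)·p₀^i·(1−p₀)^(n−i)
p-value (one-sided, H₁ less) = 0.12156
At α=0.1: p ≥ α → fail to reject H₀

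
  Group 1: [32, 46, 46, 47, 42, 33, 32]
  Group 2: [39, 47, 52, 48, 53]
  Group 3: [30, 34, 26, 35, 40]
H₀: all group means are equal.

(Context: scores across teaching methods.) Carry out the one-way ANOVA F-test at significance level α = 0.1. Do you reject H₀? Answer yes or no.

Group means [39.71, 47.80, 33.00], grand mean 40.118
SSB = Σnᵢ(x̄ᵢ−x̄)² = 549.536; SSW = ΣΣ(x−x̄ᵢ)² = 536.229
MSB = 549.536/2 = 274.7681; MSW = 536.229/14 = 38.3020
F = MSB/MSW = 7.1737
df = (2, 14)
p-value (upper-tail) = 0.00717
At α=0.1: p < α → reject H₀

reject H₀: yes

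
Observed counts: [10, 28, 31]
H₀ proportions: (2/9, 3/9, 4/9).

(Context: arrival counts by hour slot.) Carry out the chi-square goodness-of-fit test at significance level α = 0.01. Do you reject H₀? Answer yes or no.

reject H₀: no

n = 69; E_i = n·p_i = [15.33, 23.00, 30.67]
χ² = (10−15.33)²/15.33 + (28−23.00)²/23.00 + (31−30.67)²/30.67 = 2.9457
df = 2
p-value (upper-tail) = 0.22928
At α=0.01: p ≥ α → fail to reject H₀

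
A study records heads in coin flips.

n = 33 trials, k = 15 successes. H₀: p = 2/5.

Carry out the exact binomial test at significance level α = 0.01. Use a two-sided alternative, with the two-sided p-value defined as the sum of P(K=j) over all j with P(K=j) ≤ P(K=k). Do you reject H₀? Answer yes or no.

Exact binomial: n=33, k=15, p₀=2/5=0.4000
P(X=j) = C(n,j)·p₀^j·(1−p₀)^(n−j); p = Σ P(X=j) over j with P(X=j) ≤ P(X=15)
p-value (two-sided) = 0.59484
At α=0.01: p ≥ α → fail to reject H₀

reject H₀: no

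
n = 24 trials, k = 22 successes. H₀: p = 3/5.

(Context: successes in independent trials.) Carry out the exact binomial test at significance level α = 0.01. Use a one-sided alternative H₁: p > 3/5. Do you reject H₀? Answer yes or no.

reject H₀: yes

Exact binomial: n=24, k=22, p₀=3/5=0.6000
P(X≥22) from Σ C(n,i)·p₀^i·(1−p₀)^(n−i)
p-value (one-sided, H₁ greater) = 0.00066
At α=0.01: p < α → reject H₀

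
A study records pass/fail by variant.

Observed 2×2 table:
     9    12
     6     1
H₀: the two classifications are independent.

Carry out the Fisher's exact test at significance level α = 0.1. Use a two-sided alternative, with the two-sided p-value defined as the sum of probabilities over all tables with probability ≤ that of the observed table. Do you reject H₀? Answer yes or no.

Margins: r₁=21, r₂=7, c₁=15, c₂=13, n=28
p_obs = C(21,9)·C(7,6)/C(28,15); sum pmf over tables with pmf ≤ p_obs
p-value (two-sided) = 0.08357
At α=0.1: p < α → reject H₀

reject H₀: yes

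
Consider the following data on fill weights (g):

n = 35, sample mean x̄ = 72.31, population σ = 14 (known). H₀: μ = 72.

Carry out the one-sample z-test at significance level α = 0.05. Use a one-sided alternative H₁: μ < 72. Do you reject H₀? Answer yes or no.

SE = σ/√n = 14/√35 = 2.3664
z = (x̄−μ₀)/SE = (72.31−72)/2.3664 = 0.1310
p-value (one-sided, H₁ less) = 0.55211
At α=0.05: p ≥ α → fail to reject H₀

reject H₀: no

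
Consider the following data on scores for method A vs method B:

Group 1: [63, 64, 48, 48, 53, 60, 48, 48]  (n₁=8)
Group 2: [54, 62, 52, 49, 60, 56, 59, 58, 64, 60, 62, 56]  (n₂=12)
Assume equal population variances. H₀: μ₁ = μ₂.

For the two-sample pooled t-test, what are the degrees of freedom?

df = n₁ + n₂ − 2 = 8 + 12 − 2 = 18

degrees of freedom = 18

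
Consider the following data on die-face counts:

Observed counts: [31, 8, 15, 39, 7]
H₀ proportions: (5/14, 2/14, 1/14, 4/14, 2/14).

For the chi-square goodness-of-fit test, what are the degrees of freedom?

df = k − 1 = 5 − 1 = 4

degrees of freedom = 4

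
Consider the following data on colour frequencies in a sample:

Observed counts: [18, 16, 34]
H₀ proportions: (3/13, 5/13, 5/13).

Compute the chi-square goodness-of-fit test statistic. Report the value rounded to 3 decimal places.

n = 68; E_i = n·p_i = [15.69, 26.15, 26.15]
χ² = (18−15.69)²/15.69 + (16−26.15)²/26.15 + (34−26.15)²/26.15 = 6.6353
df = 2

test statistic = 6.635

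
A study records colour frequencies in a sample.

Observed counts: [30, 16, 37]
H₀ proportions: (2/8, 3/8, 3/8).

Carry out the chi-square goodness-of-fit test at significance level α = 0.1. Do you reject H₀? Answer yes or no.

reject H₀: yes

n = 83; E_i = n·p_i = [20.75, 31.12, 31.12]
χ² = (30−20.75)²/20.75 + (16−31.12)²/31.12 + (37−31.12)²/31.12 = 12.5823
df = 2
p-value (upper-tail) = 0.00185
At α=0.1: p < α → reject H₀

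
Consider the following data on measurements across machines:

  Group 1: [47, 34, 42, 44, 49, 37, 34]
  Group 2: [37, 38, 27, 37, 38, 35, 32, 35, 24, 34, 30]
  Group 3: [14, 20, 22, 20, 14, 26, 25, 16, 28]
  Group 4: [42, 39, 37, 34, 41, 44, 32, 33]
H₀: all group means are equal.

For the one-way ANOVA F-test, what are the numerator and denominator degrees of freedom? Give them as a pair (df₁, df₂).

degrees of freedom = [3, 31]

k = 4 groups, N = 35 total
df = (k−1, N−k) = (4−1, 35−4) = (3, 31)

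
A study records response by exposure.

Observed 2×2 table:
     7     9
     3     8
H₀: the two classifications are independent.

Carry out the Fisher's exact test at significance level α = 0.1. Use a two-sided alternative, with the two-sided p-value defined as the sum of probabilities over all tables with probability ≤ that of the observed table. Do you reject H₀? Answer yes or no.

reject H₀: no

Margins: r₁=16, r₂=11, c₁=10, c₂=17, n=27
p_obs = C(16,7)·C(11,3)/C(27,10); sum pmf over tables with pmf ≤ p_obs
p-value (two-sided) = 0.44755
At α=0.1: p ≥ α → fail to reject H₀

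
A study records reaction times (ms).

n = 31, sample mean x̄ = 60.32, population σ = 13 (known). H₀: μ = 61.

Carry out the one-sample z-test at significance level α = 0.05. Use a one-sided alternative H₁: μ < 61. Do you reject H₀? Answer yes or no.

SE = σ/√n = 13/√31 = 2.3349
z = (x̄−μ₀)/SE = (60.32−61)/2.3349 = -0.2912
p-value (one-sided, H₁ less) = 0.38544
At α=0.05: p ≥ α → fail to reject H₀

reject H₀: no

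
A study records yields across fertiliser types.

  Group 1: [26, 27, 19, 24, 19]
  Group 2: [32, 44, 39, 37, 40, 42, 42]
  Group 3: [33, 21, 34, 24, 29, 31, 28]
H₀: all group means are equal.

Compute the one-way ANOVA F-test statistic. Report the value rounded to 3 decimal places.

Group means [23.00, 39.43, 28.57], grand mean 31.105
SSB = Σnᵢ(x̄ᵢ−x̄)² = 858.361; SSW = ΣΣ(x−x̄ᵢ)² = 287.429
MSB = 858.361/2 = 429.1805; MSW = 287.429/16 = 17.9643
F = MSB/MSW = 23.8908
df = (2, 16)

test statistic = 23.891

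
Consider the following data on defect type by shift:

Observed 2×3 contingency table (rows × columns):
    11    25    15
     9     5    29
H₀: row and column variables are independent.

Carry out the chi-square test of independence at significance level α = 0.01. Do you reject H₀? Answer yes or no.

Row totals [51, 43], col totals [20, 30, 44], n=94
χ² = (11−10.85)²/10.85 + (25−16.28)²/16.28 + (15−23.87)²/23.87 + (9−9.15)²/9.15 + (5−13.72)²/13.72 + (29−20.13)²/20.13 = 17.4333
df = 2
p-value (upper-tail) = 0.00016
At α=0.01: p < α → reject H₀

reject H₀: yes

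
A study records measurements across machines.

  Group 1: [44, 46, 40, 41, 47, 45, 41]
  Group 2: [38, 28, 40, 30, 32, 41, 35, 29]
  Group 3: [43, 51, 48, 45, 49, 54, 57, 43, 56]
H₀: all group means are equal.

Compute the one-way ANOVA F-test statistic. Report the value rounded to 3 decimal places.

test statistic = 23.326

Group means [43.43, 34.12, 49.56], grand mean 42.625
SSB = Σnᵢ(x̄ᵢ−x̄)² = 1014.813; SSW = ΣΣ(x−x̄ᵢ)² = 456.812
MSB = 1014.813/2 = 507.4067; MSW = 456.812/21 = 21.7529
F = MSB/MSW = 23.3259
df = (2, 21)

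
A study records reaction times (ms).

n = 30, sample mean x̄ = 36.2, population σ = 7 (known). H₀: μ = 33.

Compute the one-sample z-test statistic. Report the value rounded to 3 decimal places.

SE = σ/√n = 7/√30 = 1.2780
z = (x̄−μ₀)/SE = (36.2−33)/1.2780 = 2.5039

test statistic = 2.504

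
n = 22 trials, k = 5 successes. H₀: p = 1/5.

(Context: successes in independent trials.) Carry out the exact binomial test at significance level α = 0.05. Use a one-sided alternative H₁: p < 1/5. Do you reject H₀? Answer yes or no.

reject H₀: no

Exact binomial: n=22, k=5, p₀=1/5=0.2000
P(X≤5) from Σ C(n,i)·p₀^i·(1−p₀)^(n−i)
p-value (one-sided, H₁ less) = 0.73264
At α=0.05: p ≥ α → fail to reject H₀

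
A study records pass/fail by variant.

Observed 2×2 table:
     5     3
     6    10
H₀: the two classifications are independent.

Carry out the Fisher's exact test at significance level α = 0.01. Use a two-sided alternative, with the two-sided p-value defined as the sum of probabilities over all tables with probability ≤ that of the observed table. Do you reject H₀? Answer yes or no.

reject H₀: no

Margins: r₁=8, r₂=16, c₁=11, c₂=13, n=24
p_obs = C(8,5)·C(16,6)/C(24,11); sum pmf over tables with pmf ≤ p_obs
p-value (two-sided) = 0.39045
At α=0.01: p ≥ α → fail to reject H₀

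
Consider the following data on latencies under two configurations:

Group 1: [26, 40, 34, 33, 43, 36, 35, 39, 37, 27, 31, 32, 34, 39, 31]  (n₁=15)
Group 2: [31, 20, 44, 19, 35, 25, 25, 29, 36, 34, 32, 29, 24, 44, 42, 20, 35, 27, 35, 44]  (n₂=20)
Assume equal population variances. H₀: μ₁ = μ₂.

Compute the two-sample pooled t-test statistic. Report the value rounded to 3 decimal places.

x̄₁=34.467, s₁=4.734, n₁=15
x̄₂=31.500, s₂=8.069, n₂=20
s_p² = [14·4.734² + 19·8.069²]/33 = 46.9919
SE = √(s_p²·(1/15+1/20)) = 2.3415
t = (34.467−31.500)/2.3415 = 1.2670
df = 33

test statistic = 1.267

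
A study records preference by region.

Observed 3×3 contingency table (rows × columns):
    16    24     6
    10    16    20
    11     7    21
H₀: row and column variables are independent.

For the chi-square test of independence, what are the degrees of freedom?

degrees of freedom = 4

df = (r−1)(c−1) = (3−1)·(3−1) = 4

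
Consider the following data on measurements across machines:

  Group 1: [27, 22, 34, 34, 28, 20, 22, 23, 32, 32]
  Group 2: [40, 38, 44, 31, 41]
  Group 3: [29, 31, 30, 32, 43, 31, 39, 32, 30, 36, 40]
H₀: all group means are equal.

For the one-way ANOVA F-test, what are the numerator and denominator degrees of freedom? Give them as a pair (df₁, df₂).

k = 3 groups, N = 26 total
df = (k−1, N−k) = (3−1, 26−3) = (2, 23)

degrees of freedom = [2, 23]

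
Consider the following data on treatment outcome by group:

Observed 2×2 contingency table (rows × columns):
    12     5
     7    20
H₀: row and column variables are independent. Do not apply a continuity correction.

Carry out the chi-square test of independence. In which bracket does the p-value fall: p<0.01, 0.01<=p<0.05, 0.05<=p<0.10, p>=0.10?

p-value bracket: p<0.01

Row totals [17, 27], col totals [19, 25], n=44
χ² = (12−7.34)²/7.34 + (5−9.66)²/9.66 + (7−11.66)²/11.66 + (20−15.34)²/15.34 = 8.4811
df = 1
p-value (upper-tail) = 0.00359
→ bracket: p<0.01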